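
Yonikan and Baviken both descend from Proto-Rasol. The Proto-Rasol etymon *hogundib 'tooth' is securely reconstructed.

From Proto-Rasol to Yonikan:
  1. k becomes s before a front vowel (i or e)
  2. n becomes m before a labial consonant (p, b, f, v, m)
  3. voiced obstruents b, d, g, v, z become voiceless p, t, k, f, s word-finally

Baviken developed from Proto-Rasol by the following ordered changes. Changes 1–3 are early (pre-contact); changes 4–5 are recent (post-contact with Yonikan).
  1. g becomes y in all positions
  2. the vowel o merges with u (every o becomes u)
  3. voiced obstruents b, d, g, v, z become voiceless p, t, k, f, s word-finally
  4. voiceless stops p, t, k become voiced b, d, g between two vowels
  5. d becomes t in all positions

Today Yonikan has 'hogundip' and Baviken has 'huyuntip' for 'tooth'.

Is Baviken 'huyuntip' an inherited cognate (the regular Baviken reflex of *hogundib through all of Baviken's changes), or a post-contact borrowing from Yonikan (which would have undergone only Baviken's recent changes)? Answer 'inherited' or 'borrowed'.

If inherited, *hogundib would pass through all of Baviken's changes:
Baviken: *hogundib > hoyundib > huyundib > huyundip > huyuntip  (by unconditioned shift, vowel merger, final devoicing, unconditioned shift)
If borrowed from Yonikan 'hogundip' after the early changes, it would undergo only the recent ones:
  rule 4 (intervocalic voicing): no change (hogundip)
  rule 5 (unconditioned shift): hogundip → hoguntip
  ⇒ as a loan: hoguntip
Baviken 'huyuntip' matches the inherited outcome exactly, so it is an inherited cognate, not a loan.

inherited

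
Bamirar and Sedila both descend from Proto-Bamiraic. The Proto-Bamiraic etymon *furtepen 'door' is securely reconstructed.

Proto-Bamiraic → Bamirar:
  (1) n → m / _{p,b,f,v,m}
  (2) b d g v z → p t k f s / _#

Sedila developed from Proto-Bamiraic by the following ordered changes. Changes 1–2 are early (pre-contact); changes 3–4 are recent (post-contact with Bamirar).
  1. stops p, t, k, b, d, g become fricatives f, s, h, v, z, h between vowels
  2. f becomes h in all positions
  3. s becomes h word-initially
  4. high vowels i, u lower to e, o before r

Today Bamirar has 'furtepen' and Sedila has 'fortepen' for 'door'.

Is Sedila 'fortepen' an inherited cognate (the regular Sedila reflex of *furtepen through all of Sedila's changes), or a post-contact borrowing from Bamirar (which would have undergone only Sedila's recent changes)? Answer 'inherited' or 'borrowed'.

borrowed

If inherited, *furtepen would pass through all of Sedila's changes:
Sedila: start from *furtepen.
  rule 1 (intervocalic lenition): furtepen → furtefen
  rule 2 (unconditioned shift): furtefen → hurtehen
  rule 3: no change — hurtehen
  rule 4 (pre-rhotic lowering): hurtehen → hortehen
  ⇒ Sedila hortehen
If borrowed from Bamirar 'furtepen' after the early changes, it would undergo only the recent ones:
  rule 3 (debuccalisation): no change (furtepen)
  rule 4 (pre-rhotic lowering): furtepen → fortepen
  ⇒ as a loan: fortepen
Sedila 'fortepen' matches the loan outcome 'fortepen', not the inherited 'hortehen' — it skipped the early Sedila changes, so it was borrowed from Bamirar.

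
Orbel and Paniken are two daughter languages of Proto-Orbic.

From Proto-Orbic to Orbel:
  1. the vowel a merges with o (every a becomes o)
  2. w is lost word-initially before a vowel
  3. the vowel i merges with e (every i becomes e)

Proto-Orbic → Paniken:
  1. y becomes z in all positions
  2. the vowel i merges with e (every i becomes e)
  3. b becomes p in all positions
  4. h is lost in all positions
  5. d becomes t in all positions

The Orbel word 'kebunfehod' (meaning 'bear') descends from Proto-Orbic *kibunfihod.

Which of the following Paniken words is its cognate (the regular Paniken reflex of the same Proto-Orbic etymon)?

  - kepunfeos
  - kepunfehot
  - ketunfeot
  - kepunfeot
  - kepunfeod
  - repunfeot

kepunfeot

Paniken: *kibunfihod
  kibunfihod (rule 1 does not apply)
  kibunfihod → kebunfehod   [vowel merger]
  kebunfehod → kepunfehod   [unconditioned shift]
  kepunfehod → kepunfeod   [h-loss]
  kepunfeod → kepunfeot   [unconditioned shift]
  giving Paniken kepunfeot.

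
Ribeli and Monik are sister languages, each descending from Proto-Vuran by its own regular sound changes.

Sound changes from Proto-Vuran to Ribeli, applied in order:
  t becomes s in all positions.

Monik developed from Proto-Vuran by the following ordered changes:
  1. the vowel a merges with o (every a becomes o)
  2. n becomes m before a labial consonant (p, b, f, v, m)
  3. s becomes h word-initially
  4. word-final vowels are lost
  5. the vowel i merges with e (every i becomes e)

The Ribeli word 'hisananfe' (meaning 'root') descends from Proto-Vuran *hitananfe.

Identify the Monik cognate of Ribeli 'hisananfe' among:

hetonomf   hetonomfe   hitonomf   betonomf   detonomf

Monik: start from *hitananfe.
  rule 1 (vowel merger): hitananfe → hitononfe
  rule 2 (nasal place assimilation): hitononfe → hitonomfe
  rule 3: no change — hitonomfe
  rule 4 (apocope): hitonomfe → hitonomf
  rule 5 (vowel merger): hitonomf → hetonomf
  ⇒ Monik hetonomf
Among the options, 'hetonomf' alone shows every Monik change applied in order.

hetonomf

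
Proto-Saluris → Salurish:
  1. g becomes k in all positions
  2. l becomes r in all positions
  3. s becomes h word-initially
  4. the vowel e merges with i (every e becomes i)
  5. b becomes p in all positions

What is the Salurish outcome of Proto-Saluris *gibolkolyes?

kiporkoryis

Salurish: start from *gibolkolyes.
  rule 1 (unconditioned shift): gibolkolyes → kibolkolyes
  rule 2 (unconditioned shift): kibolkolyes → kiborkoryes
  rule 3: no change — kiborkoryes
  rule 4 (vowel merger): kiborkoryes → kiborkoryis
  rule 5 (unconditioned shift): kiborkoryis → kiporkoryis
  ⇒ Salurish kiporkoryis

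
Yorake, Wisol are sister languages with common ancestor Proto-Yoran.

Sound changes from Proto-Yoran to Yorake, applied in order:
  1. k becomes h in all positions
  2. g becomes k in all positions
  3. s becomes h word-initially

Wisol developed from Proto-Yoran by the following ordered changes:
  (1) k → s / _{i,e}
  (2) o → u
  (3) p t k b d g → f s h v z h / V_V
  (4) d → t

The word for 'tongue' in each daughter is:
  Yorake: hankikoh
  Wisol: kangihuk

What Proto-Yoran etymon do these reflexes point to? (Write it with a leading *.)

*kangigok

Position 7: Yorake has o, Wisol has u. Yorake preserves o here (none of its changes turn any other segment into o), so the proto-segment is *o.
Position 4: Yorake has k, Wisol has g. Wisol preserves g here (none of its changes turn any other segment into g), so the proto-segment is *g.
Position 8: Yorake has h, Wisol has k. Wisol preserves k here (none of its changes turn any other segment into k), so the proto-segment is *k.
Verify the candidate proto-form against each daughter:
Yorake: start from *kangigok.
  rule 1 (unconditioned shift): kangigok → hangigoh
  rule 2 (unconditioned shift): hangigoh → hankikoh
  rule 3: no change — hankikoh
  ⇒ Yorake hankikoh
Wisol: *kangigok > kangiguk > kangihuk  (by vowel merger, intervocalic lenition)
No other proto-form is consistent with every reflex, so the reconstruction is *kangigok.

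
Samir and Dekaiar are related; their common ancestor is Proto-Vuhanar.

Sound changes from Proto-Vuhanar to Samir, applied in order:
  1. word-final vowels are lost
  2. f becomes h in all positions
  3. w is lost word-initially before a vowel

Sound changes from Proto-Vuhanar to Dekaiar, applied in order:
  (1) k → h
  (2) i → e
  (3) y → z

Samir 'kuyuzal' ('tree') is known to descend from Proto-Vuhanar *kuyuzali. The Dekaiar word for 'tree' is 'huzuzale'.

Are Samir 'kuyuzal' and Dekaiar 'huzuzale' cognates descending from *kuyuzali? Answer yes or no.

Derive the expected Dekaiar reflex of *kuyuzali:
Dekaiar: *kuyuzali > huyuzali > huyuzale > huzuzale  (by unconditioned shift, vowel merger, unconditioned shift)
Dekaiar 'huzuzale' matches the regular reflex exactly, so the pair is cognate.

yes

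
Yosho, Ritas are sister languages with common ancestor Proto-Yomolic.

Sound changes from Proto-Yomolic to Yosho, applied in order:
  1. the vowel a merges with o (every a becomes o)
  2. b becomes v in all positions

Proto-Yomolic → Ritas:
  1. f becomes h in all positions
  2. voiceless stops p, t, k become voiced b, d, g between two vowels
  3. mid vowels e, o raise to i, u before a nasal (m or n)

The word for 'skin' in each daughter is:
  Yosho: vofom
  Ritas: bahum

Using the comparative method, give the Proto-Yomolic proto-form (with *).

Position 1: Yosho has v, Ritas has b. Taking the neighbouring segments as reconstructed: Yosho v could go back to *b or *v; Ritas b can only go back to *b — the one source consistent with every daughter is *b.
Position 3: Yosho has f, Ritas has h. Yosho preserves f here (none of its changes turn any other segment into f), so the proto-segment is *f.
This points to *bafom. Verify forward in each daughter:
Yosho: *bafom
  bafom → bofom   [vowel merger]
  bofom → vofom   [unconditioned shift]
  giving Yosho vofom.
Ritas: start from *bafom.
  rule 1 (unconditioned shift): bafom → bahom
  rule 2: no change — bahom
  rule 3 (pre-nasal raising): bahom → bahum
  ⇒ Ritas bahum
*bafom is the unique common source.

*bafom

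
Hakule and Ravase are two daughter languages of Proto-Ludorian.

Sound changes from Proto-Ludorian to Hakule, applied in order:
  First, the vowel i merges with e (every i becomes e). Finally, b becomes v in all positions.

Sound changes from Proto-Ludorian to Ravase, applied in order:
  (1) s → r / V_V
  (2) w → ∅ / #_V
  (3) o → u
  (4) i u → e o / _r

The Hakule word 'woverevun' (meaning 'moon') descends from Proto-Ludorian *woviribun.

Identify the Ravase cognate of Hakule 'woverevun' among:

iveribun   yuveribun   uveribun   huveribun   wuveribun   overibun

uveribun

Ravase: start from *woviribun.
  rule 1: no change — woviribun
  rule 2 (glide loss): woviribun → oviribun
  rule 3 (vowel merger): oviribun → uviribun
  rule 4 (pre-rhotic lowering): uviribun → uveribun
  ⇒ Ravase uveribun
The other candidates each miss or misapply at least one Ravase change.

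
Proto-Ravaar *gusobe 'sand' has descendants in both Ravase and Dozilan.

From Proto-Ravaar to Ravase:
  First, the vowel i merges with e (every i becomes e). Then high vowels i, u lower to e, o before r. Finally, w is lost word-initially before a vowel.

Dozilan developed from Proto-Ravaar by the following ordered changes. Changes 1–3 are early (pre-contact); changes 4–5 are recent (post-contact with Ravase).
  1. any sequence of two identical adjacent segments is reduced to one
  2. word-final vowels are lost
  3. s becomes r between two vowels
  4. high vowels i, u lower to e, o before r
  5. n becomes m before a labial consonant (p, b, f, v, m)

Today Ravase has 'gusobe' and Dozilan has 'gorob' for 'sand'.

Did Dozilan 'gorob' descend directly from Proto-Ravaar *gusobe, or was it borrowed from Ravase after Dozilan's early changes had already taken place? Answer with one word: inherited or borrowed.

inherited

If inherited, *gusobe would pass through all of Dozilan's changes:
Dozilan: start from *gusobe.
  rule 1: no change — gusobe
  rule 2 (apocope): gusobe → gusob
  rule 3 (rhotacism): gusob → gurob
  rule 4 (pre-rhotic lowering): gurob → gorob
  rule 5: no change — gorob
  ⇒ Dozilan gorob
If borrowed from Ravase 'gusobe' after the early changes, it would undergo only the recent ones:
  rule 4 (pre-rhotic lowering): no change (gusobe)
  rule 5 (nasal place assimilation): no change (gusobe)
  ⇒ as a loan: gusobe
Dozilan 'gorob' matches the inherited outcome exactly, so it is an inherited cognate, not a loan.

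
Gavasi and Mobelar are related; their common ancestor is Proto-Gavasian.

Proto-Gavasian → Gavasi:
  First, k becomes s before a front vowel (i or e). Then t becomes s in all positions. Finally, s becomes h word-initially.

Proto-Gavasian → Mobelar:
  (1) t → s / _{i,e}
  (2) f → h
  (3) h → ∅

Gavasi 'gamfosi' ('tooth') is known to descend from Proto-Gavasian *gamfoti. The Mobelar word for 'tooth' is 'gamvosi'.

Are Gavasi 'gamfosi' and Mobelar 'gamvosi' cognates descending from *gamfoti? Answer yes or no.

no

Derive the expected Mobelar reflex of *gamfoti:
Mobelar: *gamfoti
  gamfoti → gamfosi   [palatalisation]
  gamfosi → gamhosi   [unconditioned shift]
  gamhosi → gamosi   [h-loss]
  giving Mobelar gamosi.
The regular Mobelar reflex would be 'gamosi', but the attested form is 'gamvosi'. The correspondence is irregular, so they are not cognates (the Mobelar form has a different source).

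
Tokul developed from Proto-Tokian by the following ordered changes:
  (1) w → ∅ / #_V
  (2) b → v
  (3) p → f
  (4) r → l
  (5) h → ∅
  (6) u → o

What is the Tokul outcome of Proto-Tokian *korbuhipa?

kolvoifa

Tokul: *korbuhipa > korvuhipa > korvuhifa > kolvuhifa > kolvuifa > kolvoifa  (by unconditioned shift, unconditioned shift, unconditioned shift, h-loss, vowel merger)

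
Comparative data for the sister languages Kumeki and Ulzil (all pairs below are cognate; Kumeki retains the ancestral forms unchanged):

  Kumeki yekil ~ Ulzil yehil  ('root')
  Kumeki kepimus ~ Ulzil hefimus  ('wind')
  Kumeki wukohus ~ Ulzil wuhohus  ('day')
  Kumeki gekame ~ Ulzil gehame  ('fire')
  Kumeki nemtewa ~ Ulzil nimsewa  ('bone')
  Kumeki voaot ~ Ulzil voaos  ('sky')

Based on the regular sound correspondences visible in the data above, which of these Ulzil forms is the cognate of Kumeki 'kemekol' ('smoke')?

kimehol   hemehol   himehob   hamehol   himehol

kepimus ~ hefimus — Kumeki k corresponds to Ulzil h word-initially before a front vowel.
nemtewa ~ nimsewa — Kumeki e corresponds to Ulzil i after a consonant, before a nasal.
wukohus ~ wuhohus — Kumeki k corresponds to Ulzil h between vowels (before a back vowel).
Applying these to Kumeki 'kemekol':
  kemekol → hemekol   (k→h word-initially before a front vowel)
  hemekol → himekol   (e→i after a consonant, before a nasal)
  himekol → himehol   (k→h between vowels (before a back vowel))
So the Ulzil cognate is 'himehol'.

himehol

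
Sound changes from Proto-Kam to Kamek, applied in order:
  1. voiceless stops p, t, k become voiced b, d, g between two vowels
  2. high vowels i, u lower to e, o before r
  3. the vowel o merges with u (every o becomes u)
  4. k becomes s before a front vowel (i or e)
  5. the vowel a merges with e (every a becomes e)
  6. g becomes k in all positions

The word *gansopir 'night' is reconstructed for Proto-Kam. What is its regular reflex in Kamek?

kensuber

Kamek: start from *gansopir.
  rule 1 (intervocalic voicing): gansopir → gansobir
  rule 2 (pre-rhotic lowering): gansobir → gansober
  rule 3 (vowel merger): gansober → gansuber
  rule 4: no change — gansuber
  rule 5 (vowel merger): gansuber → gensuber
  rule 6 (unconditioned shift): gensuber → kensuber
  ⇒ Kamek kensuber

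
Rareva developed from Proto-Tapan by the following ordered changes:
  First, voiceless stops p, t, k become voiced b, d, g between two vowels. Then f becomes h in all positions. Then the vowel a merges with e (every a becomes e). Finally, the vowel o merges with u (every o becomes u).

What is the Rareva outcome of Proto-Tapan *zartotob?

Rareva: start from *zartotob.
  rule 1 (intervocalic voicing): zartotob → zartodob
  rule 2: no change — zartodob
  rule 3 (vowel merger): zartodob → zertodob
  rule 4 (vowel merger): zertodob → zertudub
  ⇒ Rareva zertudub

zertudub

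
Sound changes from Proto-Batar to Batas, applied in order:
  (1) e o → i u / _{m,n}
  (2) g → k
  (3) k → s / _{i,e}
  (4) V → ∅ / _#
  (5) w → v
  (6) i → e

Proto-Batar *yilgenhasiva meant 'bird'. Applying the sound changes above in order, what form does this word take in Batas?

Batas: *yilgenhasiva > yilginhasiva > yilkinhasiva > yilsinhasiva > yilsinhasiv > yelsenhasev  (by pre-nasal raising, unconditioned shift, palatalisation, apocope, vowel merger)

yelsenhasev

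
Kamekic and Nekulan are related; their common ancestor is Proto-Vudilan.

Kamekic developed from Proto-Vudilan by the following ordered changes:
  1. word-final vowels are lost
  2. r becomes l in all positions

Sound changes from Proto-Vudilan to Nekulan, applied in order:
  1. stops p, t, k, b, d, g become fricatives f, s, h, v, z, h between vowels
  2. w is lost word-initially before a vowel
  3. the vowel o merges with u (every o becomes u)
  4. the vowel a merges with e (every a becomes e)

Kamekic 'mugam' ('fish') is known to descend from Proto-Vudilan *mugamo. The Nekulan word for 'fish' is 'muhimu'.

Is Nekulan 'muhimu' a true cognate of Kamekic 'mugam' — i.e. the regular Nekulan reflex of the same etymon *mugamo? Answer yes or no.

no

Derive the expected Nekulan reflex of *mugamo:
Nekulan: start from *mugamo.
  rule 1 (intervocalic lenition): mugamo → muhamo
  rule 2: no change — muhamo
  rule 3 (vowel merger): muhamo → muhamu
  rule 4 (vowel merger): muhamu → muhemu
  ⇒ Nekulan muhemu
The regular Nekulan reflex would be 'muhemu', but the attested form is 'muhimu'. The correspondence is irregular, so they are not cognates (the Nekulan form has a different source).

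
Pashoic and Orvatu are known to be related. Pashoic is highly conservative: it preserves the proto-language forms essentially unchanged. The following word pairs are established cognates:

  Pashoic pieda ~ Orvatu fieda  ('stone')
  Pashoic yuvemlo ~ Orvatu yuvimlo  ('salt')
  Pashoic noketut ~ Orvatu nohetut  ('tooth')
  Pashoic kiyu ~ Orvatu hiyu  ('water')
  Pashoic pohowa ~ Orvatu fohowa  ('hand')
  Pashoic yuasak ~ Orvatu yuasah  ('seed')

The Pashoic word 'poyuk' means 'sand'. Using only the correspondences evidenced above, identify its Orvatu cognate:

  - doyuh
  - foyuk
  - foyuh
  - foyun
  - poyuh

foyuh

pohowa ~ fohowa — Pashoic p corresponds to Orvatu f word-initially before a back vowel.
yuasak ~ yuasah — Pashoic k corresponds to Orvatu h word-finally.
Applying these to Pashoic 'poyuk':
  poyuk → foyuk   (p→f word-initially before a back vowel)
  foyuk → foyuh   (k→h word-finally)
So the Orvatu cognate is 'foyuh'.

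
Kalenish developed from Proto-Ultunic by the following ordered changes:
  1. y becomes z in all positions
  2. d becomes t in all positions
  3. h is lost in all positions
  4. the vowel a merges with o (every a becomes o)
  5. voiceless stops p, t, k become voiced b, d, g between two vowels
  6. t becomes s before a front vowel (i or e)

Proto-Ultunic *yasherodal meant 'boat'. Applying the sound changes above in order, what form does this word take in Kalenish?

zoserodol

Kalenish: *yasherodal
  yasherodal → zasherodal   [unconditioned shift]
  zasherodal → zasherotal   [unconditioned shift]
  zasherotal → zaserotal   [h-loss]
  zaserotal → zoserotol   [vowel merger]
  zoserotol → zoserodol   [intervocalic voicing]
  zoserodol (rule 6 does not apply)
  giving Kalenish zoserodol.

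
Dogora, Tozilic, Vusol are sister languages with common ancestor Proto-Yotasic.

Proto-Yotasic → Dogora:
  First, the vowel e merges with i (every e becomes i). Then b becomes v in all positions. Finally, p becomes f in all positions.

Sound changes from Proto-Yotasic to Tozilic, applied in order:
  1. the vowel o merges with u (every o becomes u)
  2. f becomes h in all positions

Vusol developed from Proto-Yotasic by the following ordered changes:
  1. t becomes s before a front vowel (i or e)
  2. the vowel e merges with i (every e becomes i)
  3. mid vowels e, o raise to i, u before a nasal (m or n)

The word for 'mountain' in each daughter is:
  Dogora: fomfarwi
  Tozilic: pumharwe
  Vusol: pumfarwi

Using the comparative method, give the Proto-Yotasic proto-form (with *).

Position 1: Dogora has f, Tozilic has p, Vusol has p. Tozilic preserves p here (none of its changes turn any other segment into p), so the proto-segment is *p.
Position 8: Dogora has i, Tozilic has e, Vusol has i. Tozilic preserves e here (none of its changes turn any other segment into e), so the proto-segment is *e.
This points to *pomfarwe. Verify forward in each daughter:
Dogora: start from *pomfarwe.
  rule 1 (vowel merger): pomfarwe → pomfarwi
  rule 2: no change — pomfarwi
  rule 3 (unconditioned shift): pomfarwi → fomfarwi
  ⇒ Dogora fomfarwi
Tozilic: *pomfarwe
  pomfarwe → pumfarwe   [vowel merger]
  pumfarwe → pumharwe   [unconditioned shift]
  giving Tozilic pumharwe.
Vusol: *pomfarwe > pomfarwi > pumfarwi  (by vowel merger, pre-nasal raising)
*pomfarwe is the unique common source.

*pomfarwe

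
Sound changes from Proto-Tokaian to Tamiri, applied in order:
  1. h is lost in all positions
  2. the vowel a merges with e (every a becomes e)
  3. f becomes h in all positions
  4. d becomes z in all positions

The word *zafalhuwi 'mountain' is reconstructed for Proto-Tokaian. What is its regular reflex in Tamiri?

zeheluwi

Tamiri: *zafalhuwi
  zafalhuwi → zafaluwi   [h-loss]
  zafaluwi → zefeluwi   [vowel merger]
  zefeluwi → zeheluwi   [unconditioned shift]
  zeheluwi (rule 4 does not apply)
  giving Tamiri zeheluwi.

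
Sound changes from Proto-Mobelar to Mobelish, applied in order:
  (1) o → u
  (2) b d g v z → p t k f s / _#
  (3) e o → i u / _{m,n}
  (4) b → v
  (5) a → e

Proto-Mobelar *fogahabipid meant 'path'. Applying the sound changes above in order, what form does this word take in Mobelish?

fugehevipit

Mobelish: *fogahabipid > fugahabipid > fugahabipit > fugahavipit > fugehevipit  (by vowel merger, final devoicing, unconditioned shift, vowel merger)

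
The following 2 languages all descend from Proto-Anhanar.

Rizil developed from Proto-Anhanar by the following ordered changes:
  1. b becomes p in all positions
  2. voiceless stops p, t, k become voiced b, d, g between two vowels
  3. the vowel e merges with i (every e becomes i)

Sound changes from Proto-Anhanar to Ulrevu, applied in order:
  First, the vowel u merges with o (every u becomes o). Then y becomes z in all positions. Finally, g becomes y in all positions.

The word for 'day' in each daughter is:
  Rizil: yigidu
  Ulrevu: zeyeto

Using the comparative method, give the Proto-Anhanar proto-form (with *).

Position 2: Rizil has i, Ulrevu has e. Ulrevu preserves e here (none of its changes turn any other segment into e), so the proto-segment is *e.
Position 6: Rizil has u, Ulrevu has o. Rizil preserves u here (none of its changes turn any other segment into u), so the proto-segment is *u.
Position 1: Rizil has y, Ulrevu has z. Rizil preserves y here (none of its changes turn any other segment into y), so the proto-segment is *y.
Continuing position by position gives *yegetu; check it forward:
Rizil: start from *yegetu.
  rule 1: no change — yegetu
  rule 2 (intervocalic voicing): yegetu → yegedu
  rule 3 (vowel merger): yegedu → yigidu
  ⇒ Rizil yigidu
Ulrevu: *yegetu > yegeto > zegeto > zeyeto  (by vowel merger, unconditioned shift, unconditioned shift)
Only *yegetu yields all of Rizil yigidu, Ulrevu zeyeto.

*yegetu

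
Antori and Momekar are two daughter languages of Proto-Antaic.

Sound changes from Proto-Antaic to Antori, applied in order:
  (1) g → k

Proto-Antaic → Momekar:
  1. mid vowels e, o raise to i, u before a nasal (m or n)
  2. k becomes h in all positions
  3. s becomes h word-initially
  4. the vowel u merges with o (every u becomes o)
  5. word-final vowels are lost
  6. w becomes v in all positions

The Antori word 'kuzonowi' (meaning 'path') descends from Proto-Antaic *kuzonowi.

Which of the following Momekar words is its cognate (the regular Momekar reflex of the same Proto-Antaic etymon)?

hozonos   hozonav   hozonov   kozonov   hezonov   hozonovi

hozonov

Momekar: start from *kuzonowi.
  rule 1 (pre-nasal raising): kuzonowi → kuzunowi
  rule 2 (unconditioned shift): kuzunowi → huzunowi
  rule 3: no change — huzunowi
  rule 4 (vowel merger): huzunowi → hozonowi
  rule 5 (apocope): hozonowi → hozonow
  rule 6 (unconditioned shift): hozonow → hozonov
  ⇒ Momekar hozonov
Only 'hozonov' matches the regular Momekar development of *kuzonowi.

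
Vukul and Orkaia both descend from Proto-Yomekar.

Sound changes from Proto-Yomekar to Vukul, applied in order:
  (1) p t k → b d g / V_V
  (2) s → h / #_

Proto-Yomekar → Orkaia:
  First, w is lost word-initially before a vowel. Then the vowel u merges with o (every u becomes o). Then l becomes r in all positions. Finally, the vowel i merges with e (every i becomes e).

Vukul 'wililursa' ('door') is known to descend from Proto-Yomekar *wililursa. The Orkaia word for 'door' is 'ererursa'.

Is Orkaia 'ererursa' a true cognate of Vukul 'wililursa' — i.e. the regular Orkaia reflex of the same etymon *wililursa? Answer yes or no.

no

Derive the expected Orkaia reflex of *wililursa:
Orkaia: *wililursa > ililursa > ililorsa > irirorsa > ererorsa  (by glide loss, vowel merger, unconditioned shift, vowel merger)
The regular Orkaia reflex would be 'ererorsa', but the attested form is 'ererursa'. The correspondence is irregular, so they are not cognates (the Orkaia form has a different source).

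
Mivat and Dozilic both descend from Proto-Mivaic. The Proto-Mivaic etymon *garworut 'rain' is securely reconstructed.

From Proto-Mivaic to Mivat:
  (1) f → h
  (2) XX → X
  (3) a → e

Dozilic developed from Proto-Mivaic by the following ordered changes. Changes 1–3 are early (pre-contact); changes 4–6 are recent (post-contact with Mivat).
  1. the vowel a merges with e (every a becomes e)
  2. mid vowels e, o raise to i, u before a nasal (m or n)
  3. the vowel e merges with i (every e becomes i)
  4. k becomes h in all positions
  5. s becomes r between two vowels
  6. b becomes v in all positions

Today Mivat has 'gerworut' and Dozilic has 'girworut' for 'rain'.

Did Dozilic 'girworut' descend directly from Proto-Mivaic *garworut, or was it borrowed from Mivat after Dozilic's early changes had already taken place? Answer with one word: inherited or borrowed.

inherited

If inherited, *garworut would pass through all of Dozilic's changes:
Dozilic: *garworut
  garworut → gerworut   [vowel merger]
  gerworut (rule 2 does not apply)
  gerworut → girworut   [vowel merger]
  girworut (rule 4 does not apply)
  girworut (rule 5 does not apply)
  girworut (rule 6 does not apply)
  giving Dozilic girworut.
If borrowed from Mivat 'gerworut' after the early changes, it would undergo only the recent ones:
  rule 4 (unconditioned shift): no change (gerworut)
  rule 5 (rhotacism): no change (gerworut)
  rule 6 (unconditioned shift): no change (gerworut)
  ⇒ as a loan: gerworut
Dozilic 'girworut' matches the inherited outcome exactly, so it is an inherited cognate, not a loan.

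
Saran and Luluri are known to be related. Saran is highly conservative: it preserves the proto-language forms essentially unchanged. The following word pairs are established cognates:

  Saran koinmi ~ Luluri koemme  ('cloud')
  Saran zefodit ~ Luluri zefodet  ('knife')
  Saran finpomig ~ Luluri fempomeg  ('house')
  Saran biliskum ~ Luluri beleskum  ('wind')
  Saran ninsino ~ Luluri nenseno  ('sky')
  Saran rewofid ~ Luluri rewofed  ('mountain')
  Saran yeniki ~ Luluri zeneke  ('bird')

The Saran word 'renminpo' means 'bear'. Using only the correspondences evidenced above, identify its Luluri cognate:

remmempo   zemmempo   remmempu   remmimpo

koinmi ~ koemme — Saran n corresponds to Luluri m after a vowel, before a nasal.
finpomig ~ fempomeg, ninsino ~ nenseno — Saran i corresponds to Luluri e after a consonant, before a nasal.
finpomig ~ fempomeg — Saran n corresponds to Luluri m after a vowel, before a labial obstruent.
Applying these to Saran 'renminpo':
  renminpo → remminpo   (n→m after a vowel, before a nasal)
  remminpo → remmenpo   (i→e after a consonant, before a nasal)
  remmenpo → remmempo   (n→m after a vowel, before a labial obstruent)
So the Luluri cognate is 'remmempo'.

remmempo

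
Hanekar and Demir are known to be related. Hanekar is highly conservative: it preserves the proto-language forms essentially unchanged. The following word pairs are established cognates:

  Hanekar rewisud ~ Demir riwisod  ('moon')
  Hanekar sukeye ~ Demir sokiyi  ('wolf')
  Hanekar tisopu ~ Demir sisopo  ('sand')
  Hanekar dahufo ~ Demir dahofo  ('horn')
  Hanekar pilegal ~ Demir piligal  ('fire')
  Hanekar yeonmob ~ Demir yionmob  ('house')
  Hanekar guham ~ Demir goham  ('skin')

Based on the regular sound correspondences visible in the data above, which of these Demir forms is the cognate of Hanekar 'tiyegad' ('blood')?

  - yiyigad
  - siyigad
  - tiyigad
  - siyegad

siyigad

tisopu ~ sisopo — Hanekar t corresponds to Demir s word-initially before a front vowel.
rewisud ~ riwisod, sukeye ~ sokiyi — Hanekar e corresponds to Demir i after a consonant, before a consonant other than r, m, n, p, b, f, v.
Applying these to Hanekar 'tiyegad':
  tiyegad → siyegad   (t→s word-initially before a front vowel)
  siyegad → siyigad   (e→i after a consonant, before a consonant other than r, m, n, p, b, f, v)
So the Demir cognate is 'siyigad'.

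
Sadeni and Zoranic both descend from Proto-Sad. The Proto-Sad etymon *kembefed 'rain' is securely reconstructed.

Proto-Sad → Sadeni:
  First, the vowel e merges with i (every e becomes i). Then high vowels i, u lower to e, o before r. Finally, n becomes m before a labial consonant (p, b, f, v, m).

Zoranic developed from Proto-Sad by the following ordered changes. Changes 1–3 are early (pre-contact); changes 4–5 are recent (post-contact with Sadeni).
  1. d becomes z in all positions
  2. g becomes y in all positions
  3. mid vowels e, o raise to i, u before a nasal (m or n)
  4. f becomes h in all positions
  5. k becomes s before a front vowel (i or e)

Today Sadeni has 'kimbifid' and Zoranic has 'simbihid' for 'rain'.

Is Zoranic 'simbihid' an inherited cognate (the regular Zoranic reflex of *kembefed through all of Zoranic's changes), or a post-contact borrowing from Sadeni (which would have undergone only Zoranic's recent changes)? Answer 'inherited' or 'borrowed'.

If inherited, *kembefed would pass through all of Zoranic's changes:
Zoranic: start from *kembefed.
  rule 1 (unconditioned shift): kembefed → kembefez
  rule 2: no change — kembefez
  rule 3 (pre-nasal raising): kembefez → kimbefez
  rule 4 (unconditioned shift): kimbefez → kimbehez
  rule 5 (palatalisation): kimbehez → simbehez
  ⇒ Zoranic simbehez
If borrowed from Sadeni 'kimbifid' after the early changes, it would undergo only the recent ones:
  rule 4 (unconditioned shift): kimbifid → kimbihid
  rule 5 (palatalisation): kimbihid → simbihid
  ⇒ as a loan: simbihid
Zoranic 'simbihid' matches the loan outcome 'simbihid', not the inherited 'simbehez' — it skipped the early Zoranic changes, so it was borrowed from Sadeni.

borrowed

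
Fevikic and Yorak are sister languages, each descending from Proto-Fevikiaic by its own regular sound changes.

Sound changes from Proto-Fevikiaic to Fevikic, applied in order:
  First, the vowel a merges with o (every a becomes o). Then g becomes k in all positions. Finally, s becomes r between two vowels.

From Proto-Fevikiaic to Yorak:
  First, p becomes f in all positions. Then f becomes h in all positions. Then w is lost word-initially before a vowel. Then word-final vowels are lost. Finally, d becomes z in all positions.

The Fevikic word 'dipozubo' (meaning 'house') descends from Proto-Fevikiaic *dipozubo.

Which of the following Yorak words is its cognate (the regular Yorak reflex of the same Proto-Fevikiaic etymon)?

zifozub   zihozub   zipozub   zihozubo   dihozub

Yorak: start from *dipozubo.
  rule 1 (unconditioned shift): dipozubo → difozubo
  rule 2 (unconditioned shift): difozubo → dihozubo
  rule 3: no change — dihozubo
  rule 4 (apocope): dihozubo → dihozub
  rule 5 (unconditioned shift): dihozub → zihozub
  ⇒ Yorak zihozub
The other candidates each miss or misapply at least one Yorak change.

zihozub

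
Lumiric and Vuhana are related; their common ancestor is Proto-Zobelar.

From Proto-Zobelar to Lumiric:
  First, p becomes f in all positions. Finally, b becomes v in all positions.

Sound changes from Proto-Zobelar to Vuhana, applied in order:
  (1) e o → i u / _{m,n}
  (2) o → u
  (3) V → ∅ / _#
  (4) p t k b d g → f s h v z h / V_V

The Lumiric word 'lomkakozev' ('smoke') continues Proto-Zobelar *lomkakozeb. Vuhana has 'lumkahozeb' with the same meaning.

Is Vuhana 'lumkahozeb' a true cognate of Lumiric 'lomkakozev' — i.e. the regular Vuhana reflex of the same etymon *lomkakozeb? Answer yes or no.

Derive the expected Vuhana reflex of *lomkakozeb:
Vuhana: start from *lomkakozeb.
  rule 1 (pre-nasal raising): lomkakozeb → lumkakozeb
  rule 2 (vowel merger): lumkakozeb → lumkakuzeb
  rule 3: no change — lumkakuzeb
  rule 4 (intervocalic lenition): lumkakuzeb → lumkahuzeb
  ⇒ Vuhana lumkahuzeb
The regular Vuhana reflex would be 'lumkahuzeb', but the attested form is 'lumkahozeb'. The correspondence is irregular, so they are not cognates (the Vuhana form has a different source).

no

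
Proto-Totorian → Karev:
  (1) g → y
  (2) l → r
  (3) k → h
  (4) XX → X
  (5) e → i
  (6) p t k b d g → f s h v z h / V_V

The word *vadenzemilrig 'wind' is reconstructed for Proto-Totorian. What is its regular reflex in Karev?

Karev: *vadenzemilrig
  vadenzemilrig → vadenzemilriy   [unconditioned shift]
  vadenzemilriy → vadenzemirriy   [unconditioned shift]
  vadenzemirriy (rule 3 does not apply)
  vadenzemirriy → vadenzemiriy   [degemination]
  vadenzemiriy → vadinzimiriy   [vowel merger]
  vadinzimiriy → vazinzimiriy   [intervocalic lenition]
  giving Karev vazinzimiriy.

vazinzimiriy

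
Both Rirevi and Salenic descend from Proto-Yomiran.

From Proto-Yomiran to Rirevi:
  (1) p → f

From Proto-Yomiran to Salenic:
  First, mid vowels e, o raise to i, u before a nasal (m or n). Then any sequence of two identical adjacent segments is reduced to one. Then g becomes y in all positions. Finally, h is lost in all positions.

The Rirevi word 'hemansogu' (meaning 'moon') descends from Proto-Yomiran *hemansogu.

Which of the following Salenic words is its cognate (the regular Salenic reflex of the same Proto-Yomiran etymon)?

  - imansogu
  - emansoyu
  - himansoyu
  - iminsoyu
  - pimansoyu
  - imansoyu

imansoyu

Salenic: *hemansogu > himansogu > himansoyu > imansoyu  (by pre-nasal raising, unconditioned shift, h-loss)
Among the options, 'imansoyu' alone shows every Salenic change applied in order.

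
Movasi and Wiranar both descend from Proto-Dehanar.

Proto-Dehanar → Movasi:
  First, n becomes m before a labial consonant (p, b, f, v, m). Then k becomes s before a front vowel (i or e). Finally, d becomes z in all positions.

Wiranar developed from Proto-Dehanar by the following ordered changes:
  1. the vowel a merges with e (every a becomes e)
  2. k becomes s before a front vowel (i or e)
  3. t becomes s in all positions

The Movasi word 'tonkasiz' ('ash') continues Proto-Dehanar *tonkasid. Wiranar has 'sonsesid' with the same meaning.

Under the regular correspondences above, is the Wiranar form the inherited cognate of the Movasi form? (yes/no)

yes

Derive the expected Wiranar reflex of *tonkasid:
Wiranar: *tonkasid > tonkesid > tonsesid > sonsesid  (by vowel merger, palatalisation, unconditioned shift)
Wiranar 'sonsesid' matches the regular reflex exactly, so the pair is cognate.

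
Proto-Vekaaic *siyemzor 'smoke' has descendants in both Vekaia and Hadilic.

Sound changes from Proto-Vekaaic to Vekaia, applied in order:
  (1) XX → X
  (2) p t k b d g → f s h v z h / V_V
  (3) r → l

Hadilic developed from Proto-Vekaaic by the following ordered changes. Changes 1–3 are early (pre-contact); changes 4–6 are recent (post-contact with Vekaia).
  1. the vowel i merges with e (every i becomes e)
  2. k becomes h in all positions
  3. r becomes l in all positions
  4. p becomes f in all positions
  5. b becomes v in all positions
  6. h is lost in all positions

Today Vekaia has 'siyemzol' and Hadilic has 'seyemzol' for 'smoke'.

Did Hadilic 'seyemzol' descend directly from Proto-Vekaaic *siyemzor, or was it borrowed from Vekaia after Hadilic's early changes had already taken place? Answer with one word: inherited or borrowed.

If inherited, *siyemzor would pass through all of Hadilic's changes:
Hadilic: *siyemzor > seyemzor > seyemzol  (by vowel merger, unconditioned shift)
If borrowed from Vekaia 'siyemzol' after the early changes, it would undergo only the recent ones:
  rule 4 (unconditioned shift): no change (siyemzol)
  rule 5 (unconditioned shift): no change (siyemzol)
  rule 6 (h-loss): no change (siyemzol)
  ⇒ as a loan: siyemzol
Hadilic 'seyemzol' matches the inherited outcome exactly, so it is an inherited cognate, not a loan.

inherited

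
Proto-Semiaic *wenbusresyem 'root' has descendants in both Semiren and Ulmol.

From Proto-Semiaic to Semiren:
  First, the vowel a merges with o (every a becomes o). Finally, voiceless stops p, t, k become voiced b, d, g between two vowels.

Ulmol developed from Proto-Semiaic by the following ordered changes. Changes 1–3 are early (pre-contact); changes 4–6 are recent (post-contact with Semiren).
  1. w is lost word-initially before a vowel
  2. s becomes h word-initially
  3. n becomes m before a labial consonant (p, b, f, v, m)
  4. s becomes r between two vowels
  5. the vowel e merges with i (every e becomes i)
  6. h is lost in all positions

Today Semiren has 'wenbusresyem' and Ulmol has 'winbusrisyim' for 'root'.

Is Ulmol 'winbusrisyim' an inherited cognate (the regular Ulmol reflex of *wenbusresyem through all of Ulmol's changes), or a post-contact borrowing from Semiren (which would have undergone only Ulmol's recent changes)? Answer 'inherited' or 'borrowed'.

borrowed

If inherited, *wenbusresyem would pass through all of Ulmol's changes:
Ulmol: *wenbusresyem > enbusresyem > embusresyem > imbusrisyim  (by glide loss, nasal place assimilation, vowel merger)
If borrowed from Semiren 'wenbusresyem' after the early changes, it would undergo only the recent ones:
  rule 4 (rhotacism): no change (wenbusresyem)
  rule 5 (vowel merger): wenbusresyem → winbusrisyim
  rule 6 (h-loss): no change (winbusrisyim)
  ⇒ as a loan: winbusrisyim
Ulmol 'winbusrisyim' matches the loan outcome 'winbusrisyim', not the inherited 'imbusrisyim' — it skipped the early Ulmol changes, so it was borrowed from Semiren.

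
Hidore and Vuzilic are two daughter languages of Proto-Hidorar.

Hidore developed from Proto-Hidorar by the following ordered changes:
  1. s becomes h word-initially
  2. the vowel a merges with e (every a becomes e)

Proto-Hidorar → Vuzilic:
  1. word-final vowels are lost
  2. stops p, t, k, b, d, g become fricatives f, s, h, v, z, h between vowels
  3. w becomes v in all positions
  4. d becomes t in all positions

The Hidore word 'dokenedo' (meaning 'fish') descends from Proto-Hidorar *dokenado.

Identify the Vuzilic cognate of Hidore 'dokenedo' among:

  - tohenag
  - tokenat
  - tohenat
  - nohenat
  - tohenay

tohenat

Vuzilic: start from *dokenado.
  rule 1 (apocope): dokenado → dokenad
  rule 2 (intervocalic lenition): dokenad → dohenad
  rule 3: no change — dohenad
  rule 4 (unconditioned shift): dohenad → tohenat
  ⇒ Vuzilic tohenat
The other candidates each miss or misapply at least one Vuzilic change.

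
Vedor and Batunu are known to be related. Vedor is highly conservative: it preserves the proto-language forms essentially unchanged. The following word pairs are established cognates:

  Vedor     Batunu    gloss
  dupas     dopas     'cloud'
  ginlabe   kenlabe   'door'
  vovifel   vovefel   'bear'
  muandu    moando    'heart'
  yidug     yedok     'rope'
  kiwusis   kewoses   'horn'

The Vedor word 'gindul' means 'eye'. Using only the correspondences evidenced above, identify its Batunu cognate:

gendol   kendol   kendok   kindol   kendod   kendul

ginlabe ~ kenlabe — Vedor g corresponds to Batunu k word-initially before a front vowel.
ginlabe ~ kenlabe — Vedor i corresponds to Batunu e after a consonant, before a nasal.
yidug ~ yedok, kiwusis ~ kewoses — Vedor u corresponds to Batunu o after a consonant, before a consonant other than r, m, n, p, b, f, v.
Applying these to Vedor 'gindul':
  gindul → kindul   (g→k word-initially before a front vowel)
  kindul → kendul   (i→e after a consonant, before a nasal)
  kendul → kendol   (u→o after a consonant, before a consonant other than r, m, n, p, b, f, v)
So the Batunu cognate is 'kendol'.

kendol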